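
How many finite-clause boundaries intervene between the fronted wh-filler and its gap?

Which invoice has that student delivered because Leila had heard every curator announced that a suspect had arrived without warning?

0

"which invoice" originates inside the matrix clause — no clause boundary is crossed.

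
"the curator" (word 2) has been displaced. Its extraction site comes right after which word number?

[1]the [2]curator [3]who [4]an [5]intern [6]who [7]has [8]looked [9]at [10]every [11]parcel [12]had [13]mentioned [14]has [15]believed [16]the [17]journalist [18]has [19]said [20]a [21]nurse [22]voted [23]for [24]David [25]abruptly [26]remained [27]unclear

The displaced element is "the curator" (word 2).
It is linked across 1 clause boundary (Ø).
It functions as the subject of "believed", so the gap sits immediately after word 13 ("mentioned").
Base order: An intern who has looked at every parcel had mentioned that the curator has believed the journalist has said a nurse voted for David abruptly.

13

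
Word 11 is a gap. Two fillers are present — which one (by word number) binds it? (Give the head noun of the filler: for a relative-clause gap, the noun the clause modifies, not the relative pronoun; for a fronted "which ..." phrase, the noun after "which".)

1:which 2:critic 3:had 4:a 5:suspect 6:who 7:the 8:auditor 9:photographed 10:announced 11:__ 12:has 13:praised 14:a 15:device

2

The marked gap is the subject of "praised".
Its filler is the fronted wh-phrase "which critic", at word 2.
(The other dependency links word 5 to a gap after word 9.)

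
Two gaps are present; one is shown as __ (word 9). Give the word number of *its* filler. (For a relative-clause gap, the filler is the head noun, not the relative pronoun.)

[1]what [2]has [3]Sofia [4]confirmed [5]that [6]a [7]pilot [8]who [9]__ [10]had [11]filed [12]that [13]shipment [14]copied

7

The marked gap is inside the relative clause, the subject of "filed".
Its filler is the head noun "pilot" (via "who"), at word 7.
(The other dependency links word 1 to a gap after word 14.)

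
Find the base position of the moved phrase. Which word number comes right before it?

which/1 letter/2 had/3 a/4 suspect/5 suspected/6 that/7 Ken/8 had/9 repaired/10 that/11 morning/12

The displaced element is "which letter" (word 2).
It is linked across 1 clause boundary (that).
It functions as the direct object of "repaired", so the gap sits immediately after word 10 ("repaired").
Base order: A suspect had suspected that Ken had repaired which letter that morning.

10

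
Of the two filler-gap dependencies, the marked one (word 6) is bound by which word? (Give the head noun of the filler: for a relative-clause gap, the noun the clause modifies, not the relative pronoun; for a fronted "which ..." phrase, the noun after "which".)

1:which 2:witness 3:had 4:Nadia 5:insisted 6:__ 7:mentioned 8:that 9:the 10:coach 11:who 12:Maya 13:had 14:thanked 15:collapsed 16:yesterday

The marked gap is the subject of "mentioned".
Its filler is the fronted wh-phrase "which witness", at word 2.
(The other dependency links word 10 to a gap after word 14.)

2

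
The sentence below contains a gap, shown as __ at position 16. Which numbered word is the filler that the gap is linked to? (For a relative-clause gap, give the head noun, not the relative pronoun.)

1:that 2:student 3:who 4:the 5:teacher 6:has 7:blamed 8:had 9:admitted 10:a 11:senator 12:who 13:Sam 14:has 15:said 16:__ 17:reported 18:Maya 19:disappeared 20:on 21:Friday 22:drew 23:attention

11

The gap at 16 is the subject of "reported", inside a relative clause.
The relative pronoun is "who" (word 12); it is bound by the head noun immediately before it.
Its filler is the head noun "senator", at word 11.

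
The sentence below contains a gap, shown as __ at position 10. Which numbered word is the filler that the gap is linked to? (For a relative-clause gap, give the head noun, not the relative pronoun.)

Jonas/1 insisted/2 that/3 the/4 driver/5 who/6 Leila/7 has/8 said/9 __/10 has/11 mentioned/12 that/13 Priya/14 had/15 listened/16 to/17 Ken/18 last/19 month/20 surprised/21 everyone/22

5

The gap at 10 is the subject of "mentioned", inside a relative clause.
The relative pronoun is "who" (word 6); it is bound by the head noun immediately before it.
Its filler is the head noun "driver", at word 5.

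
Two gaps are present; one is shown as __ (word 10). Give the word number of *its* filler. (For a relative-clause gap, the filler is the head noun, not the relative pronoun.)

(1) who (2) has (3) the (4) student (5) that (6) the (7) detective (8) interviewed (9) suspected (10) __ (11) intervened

1

The marked gap is the subject of "intervened".
Its filler is the fronted wh-phrase "who", at word 1.
(The other dependency links word 4 to a gap after word 8.)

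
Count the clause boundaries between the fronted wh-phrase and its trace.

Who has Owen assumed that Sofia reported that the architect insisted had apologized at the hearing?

"who" is extracted from the subject of "apologized".
Boundaries crossed, outermost first: [that], [that], [Ø] — 3 in total.

3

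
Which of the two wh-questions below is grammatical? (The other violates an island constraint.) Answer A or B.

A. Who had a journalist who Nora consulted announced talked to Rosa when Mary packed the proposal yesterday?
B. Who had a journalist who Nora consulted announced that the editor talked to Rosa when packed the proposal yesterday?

A

In B, the wh-phrase is extracted from inside an adjunct island (introduced by "when"), which blocks movement.
In A, the extraction path crosses only that-complement boundaries, which are transparent.
So A is grammatical.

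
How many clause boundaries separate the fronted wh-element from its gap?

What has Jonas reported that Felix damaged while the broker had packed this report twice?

"what" is extracted from the object of "damaged".
Boundaries crossed, outermost first: [that] — 1 in total.

1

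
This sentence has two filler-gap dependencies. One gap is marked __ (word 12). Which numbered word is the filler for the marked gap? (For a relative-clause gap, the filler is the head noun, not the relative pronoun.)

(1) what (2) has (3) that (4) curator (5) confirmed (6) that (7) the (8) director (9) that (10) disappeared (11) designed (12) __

1

The marked gap is the direct object of "designed".
Its filler is the fronted wh-phrase "what", at word 1.
(The other dependency links word 8 to a gap after word 9.)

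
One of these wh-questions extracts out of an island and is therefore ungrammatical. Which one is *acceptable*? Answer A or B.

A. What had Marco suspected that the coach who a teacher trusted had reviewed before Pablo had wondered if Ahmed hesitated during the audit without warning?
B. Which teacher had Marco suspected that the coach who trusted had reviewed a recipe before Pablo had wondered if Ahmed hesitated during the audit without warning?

A

In B, the wh-phrase is extracted from inside a complex-NP island (relative clause) (introduced by "who"), which blocks movement.
In A, the extraction path crosses only that-complement boundaries, which are transparent.
So A is grammatical.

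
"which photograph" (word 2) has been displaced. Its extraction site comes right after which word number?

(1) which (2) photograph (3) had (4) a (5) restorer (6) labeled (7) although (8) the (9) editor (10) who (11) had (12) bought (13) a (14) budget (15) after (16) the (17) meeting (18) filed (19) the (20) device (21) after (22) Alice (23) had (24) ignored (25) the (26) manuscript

6

The displaced element is "which photograph" (word 2).
It functions as the direct object of "labeled", so the gap sits immediately after word 6 ("labeled").
Base order: A restorer had labeled which photograph although the editor who had bought a budget after the meeting filed the device after Alice had ignored the manuscript.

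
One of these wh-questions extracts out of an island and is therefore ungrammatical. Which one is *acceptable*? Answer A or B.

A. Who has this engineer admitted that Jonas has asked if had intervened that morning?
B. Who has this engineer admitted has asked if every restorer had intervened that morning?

B

In A, the wh-phrase is extracted from inside a wh-island (introduced by "if"), which blocks movement.
In B, the extraction path crosses only that-complement boundaries, which are transparent.
So B is grammatical.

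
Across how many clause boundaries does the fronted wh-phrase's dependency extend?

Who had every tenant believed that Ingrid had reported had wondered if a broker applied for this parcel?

"who" is extracted from the subject of "wondered".
Boundaries crossed, outermost first: [that], [Ø] — 2 in total.

2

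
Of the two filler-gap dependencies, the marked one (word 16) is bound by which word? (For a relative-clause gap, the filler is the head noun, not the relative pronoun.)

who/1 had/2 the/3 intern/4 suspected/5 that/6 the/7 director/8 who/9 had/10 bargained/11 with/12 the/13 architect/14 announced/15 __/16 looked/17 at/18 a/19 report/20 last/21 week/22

1

The marked gap is the subject of "looked".
Its filler is the fronted wh-phrase "who", at word 1.
(The other dependency links word 8 to a gap after word 9.)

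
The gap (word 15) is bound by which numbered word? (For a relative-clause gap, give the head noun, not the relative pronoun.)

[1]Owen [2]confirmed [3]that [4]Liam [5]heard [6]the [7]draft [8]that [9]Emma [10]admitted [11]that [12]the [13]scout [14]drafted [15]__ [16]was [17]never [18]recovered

The gap at 15 is the object of "drafted", inside a relative clause.
The relative pronoun is "that" (word 8); it is bound by the head noun immediately before it.
Its filler is the head noun "draft", at word 7.

7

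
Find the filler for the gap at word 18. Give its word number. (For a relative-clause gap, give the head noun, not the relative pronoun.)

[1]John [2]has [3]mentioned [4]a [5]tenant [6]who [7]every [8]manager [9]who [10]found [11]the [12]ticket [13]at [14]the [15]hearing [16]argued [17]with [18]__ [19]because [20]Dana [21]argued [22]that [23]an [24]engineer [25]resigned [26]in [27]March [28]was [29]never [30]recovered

The gap at 18 is the prepositional object of "argued", inside a relative clause.
The relative pronoun is "who" (word 6); it is bound by the head noun immediately before it.
Its filler is the head noun "tenant", at word 5.

5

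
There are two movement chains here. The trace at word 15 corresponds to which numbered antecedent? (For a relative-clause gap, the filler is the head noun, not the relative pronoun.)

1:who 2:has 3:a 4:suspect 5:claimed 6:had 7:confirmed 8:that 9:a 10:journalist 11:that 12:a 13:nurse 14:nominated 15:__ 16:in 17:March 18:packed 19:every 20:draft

10

The marked gap is inside the relative clause, the direct object of "nominated".
Its filler is the head noun "journalist" (via "that"), at word 10.
(The other dependency links word 1 to a gap after word 5.)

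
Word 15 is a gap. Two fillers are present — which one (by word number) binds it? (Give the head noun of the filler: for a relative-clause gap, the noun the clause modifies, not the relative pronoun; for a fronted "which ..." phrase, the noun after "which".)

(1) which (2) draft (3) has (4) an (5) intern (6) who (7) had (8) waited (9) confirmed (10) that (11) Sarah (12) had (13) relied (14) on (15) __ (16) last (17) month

The marked gap is the object of the preposition "on" of "relied".
Its filler is the fronted wh-phrase "which draft", at word 2.
(The other dependency links word 5 to a gap after word 6.)

2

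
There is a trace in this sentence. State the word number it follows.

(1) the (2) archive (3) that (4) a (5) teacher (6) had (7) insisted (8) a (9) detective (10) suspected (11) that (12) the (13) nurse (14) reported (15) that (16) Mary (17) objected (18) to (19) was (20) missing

The displaced element is "the archive" (word 2).
It is linked across 3 clause boundaries (Ø → that → that).
It functions as the object of the preposition "to" of "objected", so the gap sits immediately after word 18 ("to").
Base order: A teacher had insisted a detective suspected that the nurse reported that Mary objected to the archive.

18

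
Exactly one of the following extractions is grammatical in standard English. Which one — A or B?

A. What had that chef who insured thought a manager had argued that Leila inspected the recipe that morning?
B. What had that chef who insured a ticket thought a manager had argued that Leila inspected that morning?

B

In A, the wh-phrase is extracted from inside a complex-NP island (relative clause) (introduced by "who"), which blocks movement.
In B, the extraction path crosses only that-complement boundaries, which are transparent.
So B is grammatical.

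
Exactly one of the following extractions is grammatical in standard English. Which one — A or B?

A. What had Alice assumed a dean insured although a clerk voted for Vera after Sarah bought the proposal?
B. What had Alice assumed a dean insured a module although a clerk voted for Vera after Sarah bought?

In B, the wh-phrase is extracted from inside an adjunct island (introduced by "although"), which blocks movement.
In A, the extraction path crosses only that-complement boundaries, which are transparent.
So A is grammatical.

A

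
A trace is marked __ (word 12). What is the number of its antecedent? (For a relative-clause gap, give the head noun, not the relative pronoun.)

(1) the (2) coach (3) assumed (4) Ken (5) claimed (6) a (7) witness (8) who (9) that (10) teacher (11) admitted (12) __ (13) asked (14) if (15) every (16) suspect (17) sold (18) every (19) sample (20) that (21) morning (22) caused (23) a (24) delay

The gap at 12 is the subject of "asked", inside a relative clause.
The relative pronoun is "who" (word 8); it is bound by the head noun immediately before it.
Its filler is the head noun "witness", at word 7.

7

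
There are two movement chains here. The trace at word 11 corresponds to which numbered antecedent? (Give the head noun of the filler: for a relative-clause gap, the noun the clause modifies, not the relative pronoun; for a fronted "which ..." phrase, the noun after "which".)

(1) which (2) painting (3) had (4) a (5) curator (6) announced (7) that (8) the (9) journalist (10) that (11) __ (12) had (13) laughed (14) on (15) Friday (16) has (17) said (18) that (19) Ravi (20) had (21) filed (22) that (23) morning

9

The marked gap is inside the relative clause, the subject of "laughed".
Its filler is the head noun "journalist" (via "that"), at word 9.
(The other dependency links word 2 to a gap after word 21.)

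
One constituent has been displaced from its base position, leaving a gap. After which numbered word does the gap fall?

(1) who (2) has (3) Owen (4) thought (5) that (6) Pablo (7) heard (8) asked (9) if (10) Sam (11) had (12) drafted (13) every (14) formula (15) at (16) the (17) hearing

7

The displaced element is "who" (word 1).
It is linked across 2 clause boundaries (that → Ø).
It functions as the subject of "asked", so the gap sits immediately after word 7 ("heard").
Base order: Owen has thought that Pablo heard who asked if Sam had drafted every formula at the hearing.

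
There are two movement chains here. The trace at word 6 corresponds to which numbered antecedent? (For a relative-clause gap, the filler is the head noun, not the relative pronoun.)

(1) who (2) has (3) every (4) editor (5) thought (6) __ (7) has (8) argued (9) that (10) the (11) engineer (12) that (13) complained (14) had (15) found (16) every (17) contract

The marked gap is the subject of "argued".
Its filler is the fronted wh-phrase "who", at word 1.
(The other dependency links word 11 to a gap after word 12.)

1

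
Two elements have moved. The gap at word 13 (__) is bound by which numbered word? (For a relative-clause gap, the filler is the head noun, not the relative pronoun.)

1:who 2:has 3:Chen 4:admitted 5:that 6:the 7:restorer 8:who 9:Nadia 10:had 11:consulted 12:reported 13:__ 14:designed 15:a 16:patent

1

The marked gap is the subject of "designed".
Its filler is the fronted wh-phrase "who", at word 1.
(The other dependency links word 7 to a gap after word 11.)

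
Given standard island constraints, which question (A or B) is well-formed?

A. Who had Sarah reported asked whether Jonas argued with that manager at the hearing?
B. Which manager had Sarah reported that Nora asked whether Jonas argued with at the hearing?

A

In B, the wh-phrase is extracted from inside a wh-island (introduced by "whether"), which blocks movement.
In A, the extraction path crosses only that-complement boundaries, which are transparent.
So A is grammatical.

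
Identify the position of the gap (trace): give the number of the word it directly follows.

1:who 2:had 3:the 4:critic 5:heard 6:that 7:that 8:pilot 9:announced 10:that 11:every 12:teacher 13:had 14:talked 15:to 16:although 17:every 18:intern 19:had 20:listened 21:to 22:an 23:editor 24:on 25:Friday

The displaced element is "who" (word 1).
It is linked across 2 clause boundaries (that → that).
It functions as the object of the preposition "to" of "talked", so the gap sits immediately after word 15 ("to").
Base order: The critic had heard that that pilot announced that every teacher had talked to who although every intern had listened to an editor on Friday.

15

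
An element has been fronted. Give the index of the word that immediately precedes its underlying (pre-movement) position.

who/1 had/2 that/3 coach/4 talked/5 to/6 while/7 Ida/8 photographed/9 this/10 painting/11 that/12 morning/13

The displaced element is "who" (word 1).
It functions as the object of the preposition "to" of "talked", so the gap sits immediately after word 6 ("to").
Base order: That coach had talked to who while Ida photographed this painting that morning.

6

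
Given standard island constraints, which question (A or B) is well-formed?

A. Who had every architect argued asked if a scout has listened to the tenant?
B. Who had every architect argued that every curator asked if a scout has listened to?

In B, the wh-phrase is extracted from inside a wh-island (introduced by "if"), which blocks movement.
In A, the extraction path crosses only that-complement boundaries, which are transparent.
So A is grammatical.

A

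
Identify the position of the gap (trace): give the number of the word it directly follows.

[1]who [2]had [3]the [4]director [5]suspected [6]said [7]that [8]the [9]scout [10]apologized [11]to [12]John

The displaced element is "who" (word 1).
It is linked across 1 clause boundary (Ø).
It functions as the subject of "said", so the gap sits immediately after word 5 ("suspected").
Base order: The director had suspected who said that the scout apologized to John.

5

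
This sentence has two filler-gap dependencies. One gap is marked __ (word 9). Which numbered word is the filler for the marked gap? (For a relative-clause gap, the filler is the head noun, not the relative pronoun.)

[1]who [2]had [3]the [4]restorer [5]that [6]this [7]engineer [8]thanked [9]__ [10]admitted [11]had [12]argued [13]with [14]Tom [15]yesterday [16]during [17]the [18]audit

The marked gap is inside the relative clause, the direct object of "thanked".
Its filler is the head noun "restorer" (via "that"), at word 4.
(The other dependency links word 1 to a gap after word 10.)

4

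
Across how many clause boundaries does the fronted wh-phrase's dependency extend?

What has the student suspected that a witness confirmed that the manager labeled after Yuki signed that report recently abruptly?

"what" is extracted from the object of "labeled".
Boundaries crossed, outermost first: [that], [that] — 2 in total.

2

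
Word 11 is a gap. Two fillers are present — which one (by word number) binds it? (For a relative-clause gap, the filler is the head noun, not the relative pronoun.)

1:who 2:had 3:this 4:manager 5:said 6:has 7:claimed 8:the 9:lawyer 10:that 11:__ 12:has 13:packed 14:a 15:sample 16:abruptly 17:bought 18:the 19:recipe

The marked gap is inside the relative clause, the subject of "packed".
Its filler is the head noun "lawyer" (via "that"), at word 9.
(The other dependency links word 1 to a gap after word 5.)

9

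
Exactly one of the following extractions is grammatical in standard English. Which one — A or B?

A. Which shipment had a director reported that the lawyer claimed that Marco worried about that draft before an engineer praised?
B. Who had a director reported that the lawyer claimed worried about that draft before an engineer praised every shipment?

In A, the wh-phrase is extracted from inside an adjunct island (introduced by "before"), which blocks movement.
In B, the extraction path crosses only that-complement boundaries, which are transparent.
So B is grammatical.

B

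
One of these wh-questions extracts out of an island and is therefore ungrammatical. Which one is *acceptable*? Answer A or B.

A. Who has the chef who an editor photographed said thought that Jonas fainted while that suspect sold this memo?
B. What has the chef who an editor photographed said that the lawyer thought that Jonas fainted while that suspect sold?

A

In B, the wh-phrase is extracted from inside an adjunct island (introduced by "while"), which blocks movement.
In A, the extraction path crosses only that-complement boundaries, which are transparent.
So A is grammatical.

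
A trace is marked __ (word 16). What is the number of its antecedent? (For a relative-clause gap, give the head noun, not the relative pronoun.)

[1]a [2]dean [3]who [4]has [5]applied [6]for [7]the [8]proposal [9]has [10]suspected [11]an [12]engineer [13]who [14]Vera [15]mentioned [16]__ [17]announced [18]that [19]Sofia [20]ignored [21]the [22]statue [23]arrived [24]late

12

The gap at 16 is the subject of "announced", inside a relative clause.
The relative pronoun is "who" (word 13); it is bound by the head noun immediately before it.
Its filler is the head noun "engineer", at word 12.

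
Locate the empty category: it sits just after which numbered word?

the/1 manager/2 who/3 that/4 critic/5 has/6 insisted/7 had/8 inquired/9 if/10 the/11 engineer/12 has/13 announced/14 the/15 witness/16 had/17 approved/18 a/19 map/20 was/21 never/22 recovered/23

7

The displaced element is "the manager" (word 2).
It is linked across 1 clause boundary (Ø).
It functions as the subject of "inquired", so the gap sits immediately after word 7 ("insisted").
Base order: That critic has insisted that the manager had inquired if the engineer has announced the witness had approved a map.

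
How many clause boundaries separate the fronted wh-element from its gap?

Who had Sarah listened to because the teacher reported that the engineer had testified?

"who" originates inside the matrix clause — no clause boundary is crossed.

0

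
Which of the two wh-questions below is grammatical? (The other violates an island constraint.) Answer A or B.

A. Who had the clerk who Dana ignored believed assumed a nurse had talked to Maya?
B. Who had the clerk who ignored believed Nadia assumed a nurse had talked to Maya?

A

In B, the wh-phrase is extracted from inside a complex-NP island (relative clause) (introduced by "who"), which blocks movement.
In A, the extraction path crosses only that-complement boundaries, which are transparent.
So A is grammatical.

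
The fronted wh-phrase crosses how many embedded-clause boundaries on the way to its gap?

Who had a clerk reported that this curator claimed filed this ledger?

2

"who" is extracted from the subject of "filed".
Boundaries crossed, outermost first: [that], [Ø] — 2 in total.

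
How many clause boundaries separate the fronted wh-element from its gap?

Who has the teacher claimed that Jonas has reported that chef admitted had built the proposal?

3

"who" is extracted from the subject of "built".
Boundaries crossed, outermost first: [that], [Ø], [Ø] — 3 in total.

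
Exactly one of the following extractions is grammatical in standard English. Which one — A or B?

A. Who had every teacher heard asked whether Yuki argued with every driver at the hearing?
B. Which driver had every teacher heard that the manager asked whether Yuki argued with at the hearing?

A

In B, the wh-phrase is extracted from inside a wh-island (introduced by "whether"), which blocks movement.
In A, the extraction path crosses only that-complement boundaries, which are transparent.
So A is grammatical.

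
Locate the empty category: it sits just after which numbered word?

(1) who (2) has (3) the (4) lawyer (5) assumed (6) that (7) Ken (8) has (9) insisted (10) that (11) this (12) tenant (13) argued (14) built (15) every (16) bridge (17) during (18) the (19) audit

13

The displaced element is "who" (word 1).
It is linked across 3 clause boundaries (that → that → Ø).
It functions as the subject of "built", so the gap sits immediately after word 13 ("argued").
Base order: The lawyer has assumed that Ken has insisted that this tenant argued that who built every bridge during the audit.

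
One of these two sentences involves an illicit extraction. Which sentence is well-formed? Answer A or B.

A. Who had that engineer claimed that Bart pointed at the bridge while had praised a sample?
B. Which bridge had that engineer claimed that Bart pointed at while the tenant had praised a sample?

In A, the wh-phrase is extracted from inside an adjunct island (introduced by "while"), which blocks movement.
In B, the extraction path crosses only that-complement boundaries, which are transparent.
So B is grammatical.

B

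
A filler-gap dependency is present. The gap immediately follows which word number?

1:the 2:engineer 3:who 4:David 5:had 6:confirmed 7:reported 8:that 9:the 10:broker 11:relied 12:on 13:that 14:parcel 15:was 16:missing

6

The displaced element is "the engineer" (word 2).
It is linked across 1 clause boundary (Ø).
It functions as the subject of "reported", so the gap sits immediately after word 6 ("confirmed").
Base order: David had confirmed the engineer reported that the broker relied on that parcel.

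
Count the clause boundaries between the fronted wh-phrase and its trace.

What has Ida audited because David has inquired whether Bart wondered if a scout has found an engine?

"what" originates inside the matrix clause — no clause boundary is crossed.

0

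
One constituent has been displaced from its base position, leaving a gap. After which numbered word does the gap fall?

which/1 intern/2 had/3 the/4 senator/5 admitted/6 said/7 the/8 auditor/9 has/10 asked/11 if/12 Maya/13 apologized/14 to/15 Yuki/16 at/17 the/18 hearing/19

The displaced element is "which intern" (word 2).
It is linked across 1 clause boundary (Ø).
It functions as the subject of "said", so the gap sits immediately after word 6 ("admitted").
Base order: The senator had admitted that which intern said the auditor has asked if Maya apologized to Yuki at the hearing.

6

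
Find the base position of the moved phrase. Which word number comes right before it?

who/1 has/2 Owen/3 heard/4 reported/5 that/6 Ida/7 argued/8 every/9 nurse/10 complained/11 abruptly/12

4

The displaced element is "who" (word 1).
It is linked across 1 clause boundary (Ø).
It functions as the subject of "reported", so the gap sits immediately after word 4 ("heard").
Base order: Owen has heard that who reported that Ida argued every nurse complained abruptly.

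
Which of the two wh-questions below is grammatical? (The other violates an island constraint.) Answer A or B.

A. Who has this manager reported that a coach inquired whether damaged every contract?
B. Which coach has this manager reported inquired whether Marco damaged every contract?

B

In A, the wh-phrase is extracted from inside a wh-island (introduced by "whether"), which blocks movement.
In B, the extraction path crosses only that-complement boundaries, which are transparent.
So B is grammatical.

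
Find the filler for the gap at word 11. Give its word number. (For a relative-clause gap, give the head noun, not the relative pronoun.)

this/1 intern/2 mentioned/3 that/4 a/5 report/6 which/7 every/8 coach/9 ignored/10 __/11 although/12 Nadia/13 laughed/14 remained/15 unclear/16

6

The gap at 11 is the object of "ignored", inside a relative clause.
The relative pronoun is "which" (word 7); it is bound by the head noun immediately before it.
Its filler is the head noun "report", at word 6.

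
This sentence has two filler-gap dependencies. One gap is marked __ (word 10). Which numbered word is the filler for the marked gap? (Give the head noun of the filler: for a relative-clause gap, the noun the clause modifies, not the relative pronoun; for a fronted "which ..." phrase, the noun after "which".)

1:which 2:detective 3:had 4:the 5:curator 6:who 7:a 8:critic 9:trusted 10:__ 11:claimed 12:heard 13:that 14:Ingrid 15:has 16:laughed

The marked gap is inside the relative clause, the direct object of "trusted".
Its filler is the head noun "curator" (via "who"), at word 5.
(The other dependency links word 2 to a gap after word 11.)

5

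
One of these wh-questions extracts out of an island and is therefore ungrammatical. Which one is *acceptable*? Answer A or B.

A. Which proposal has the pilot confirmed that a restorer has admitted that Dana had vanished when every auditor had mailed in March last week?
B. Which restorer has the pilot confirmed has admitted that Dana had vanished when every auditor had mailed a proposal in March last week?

In A, the wh-phrase is extracted from inside an adjunct island (introduced by "when"), which blocks movement.
In B, the extraction path crosses only that-complement boundaries, which are transparent.
So B is grammatical.

B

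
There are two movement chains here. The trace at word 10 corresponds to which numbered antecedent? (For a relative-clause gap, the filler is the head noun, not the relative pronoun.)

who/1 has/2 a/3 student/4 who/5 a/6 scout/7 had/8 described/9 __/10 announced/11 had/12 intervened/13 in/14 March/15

4

The marked gap is inside the relative clause, the direct object of "described".
Its filler is the head noun "student" (via "who"), at word 4.
(The other dependency links word 1 to a gap after word 11.)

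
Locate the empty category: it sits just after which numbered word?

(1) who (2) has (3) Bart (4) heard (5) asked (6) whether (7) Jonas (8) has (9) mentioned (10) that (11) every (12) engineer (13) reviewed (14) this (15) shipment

The displaced element is "who" (word 1).
It is linked across 1 clause boundary (Ø).
It functions as the subject of "asked", so the gap sits immediately after word 4 ("heard").
Base order: Bart has heard that who asked whether Jonas has mentioned that every engineer reviewed this shipment.

4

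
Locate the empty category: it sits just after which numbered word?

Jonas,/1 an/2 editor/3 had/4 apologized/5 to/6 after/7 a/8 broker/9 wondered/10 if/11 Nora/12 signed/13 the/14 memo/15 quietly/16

6

The displaced element is "Jonas" (word 1).
It functions as the object of the preposition "to" of "apologized", so the gap sits immediately after word 6 ("to").
Base order: An editor had apologized to Jonas after a broker wondered if Nora signed the memo quietly.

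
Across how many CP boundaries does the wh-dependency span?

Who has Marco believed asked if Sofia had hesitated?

1

"who" is extracted from the subject of "asked".
Boundaries crossed, outermost first: [Ø] — 1 in total.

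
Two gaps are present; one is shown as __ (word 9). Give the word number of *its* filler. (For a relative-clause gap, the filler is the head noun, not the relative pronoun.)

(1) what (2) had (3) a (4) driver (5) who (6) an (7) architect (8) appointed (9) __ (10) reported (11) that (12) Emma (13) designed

4

The marked gap is inside the relative clause, the direct object of "appointed".
Its filler is the head noun "driver" (via "who"), at word 4.
(The other dependency links word 1 to a gap after word 13.)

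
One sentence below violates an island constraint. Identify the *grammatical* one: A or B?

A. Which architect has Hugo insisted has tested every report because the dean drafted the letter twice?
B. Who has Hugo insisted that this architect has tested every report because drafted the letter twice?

A

In B, the wh-phrase is extracted from inside an adjunct island (introduced by "because"), which blocks movement.
In A, the extraction path crosses only that-complement boundaries, which are transparent.
So A is grammatical.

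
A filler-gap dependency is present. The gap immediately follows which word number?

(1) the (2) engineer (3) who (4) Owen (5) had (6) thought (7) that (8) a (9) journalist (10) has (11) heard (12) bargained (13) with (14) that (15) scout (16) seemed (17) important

The displaced element is "the engineer" (word 2).
It is linked across 2 clause boundaries (that → Ø).
It functions as the subject of "bargained", so the gap sits immediately after word 11 ("heard").
Base order: Owen had thought that a journalist has heard that the engineer bargained with that scout.

11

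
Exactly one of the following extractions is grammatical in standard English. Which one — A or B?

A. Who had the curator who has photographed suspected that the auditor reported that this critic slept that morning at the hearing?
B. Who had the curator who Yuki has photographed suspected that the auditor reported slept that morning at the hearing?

In A, the wh-phrase is extracted from inside a complex-NP island (relative clause) (introduced by "who"), which blocks movement.
In B, the extraction path crosses only that-complement boundaries, which are transparent.
So B is grammatical.

B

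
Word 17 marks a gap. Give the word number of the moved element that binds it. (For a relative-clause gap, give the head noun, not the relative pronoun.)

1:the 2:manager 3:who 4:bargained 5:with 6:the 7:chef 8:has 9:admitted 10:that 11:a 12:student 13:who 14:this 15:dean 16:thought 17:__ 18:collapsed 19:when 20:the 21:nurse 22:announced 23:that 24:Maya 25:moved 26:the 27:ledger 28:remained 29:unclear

The gap at 17 is the subject of "collapsed", inside a relative clause.
The relative pronoun is "who" (word 13); it is bound by the head noun immediately before it.
Its filler is the head noun "student", at word 12.

12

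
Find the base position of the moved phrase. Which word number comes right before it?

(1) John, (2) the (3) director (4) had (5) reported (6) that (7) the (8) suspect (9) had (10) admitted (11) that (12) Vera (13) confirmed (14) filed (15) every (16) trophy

The displaced element is "John" (word 1).
It is linked across 3 clause boundaries (that → that → Ø).
It functions as the subject of "filed", so the gap sits immediately after word 13 ("confirmed").
Base order: The director had reported that the suspect had admitted that Vera confirmed John filed every trophy.

13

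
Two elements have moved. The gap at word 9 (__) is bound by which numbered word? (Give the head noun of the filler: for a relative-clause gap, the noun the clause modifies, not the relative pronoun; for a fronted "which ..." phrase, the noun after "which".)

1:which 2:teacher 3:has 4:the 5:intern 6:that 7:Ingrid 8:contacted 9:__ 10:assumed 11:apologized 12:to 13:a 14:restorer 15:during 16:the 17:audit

The marked gap is inside the relative clause, the direct object of "contacted".
Its filler is the head noun "intern" (via "that"), at word 5.
(The other dependency links word 2 to a gap after word 10.)

5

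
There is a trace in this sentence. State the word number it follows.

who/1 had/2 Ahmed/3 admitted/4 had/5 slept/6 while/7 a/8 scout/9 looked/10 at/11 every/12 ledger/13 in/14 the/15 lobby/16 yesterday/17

The displaced element is "who" (word 1).
It is linked across 1 clause boundary (Ø).
It functions as the subject of "slept", so the gap sits immediately after word 4 ("admitted").
Base order: Ahmed had admitted that who had slept while a scout looked at every ledger in the lobby yesterday.

4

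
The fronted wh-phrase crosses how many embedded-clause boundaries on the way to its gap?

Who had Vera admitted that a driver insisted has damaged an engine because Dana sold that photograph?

"who" is extracted from the subject of "damaged".
Boundaries crossed, outermost first: [that], [Ø] — 2 in total.

2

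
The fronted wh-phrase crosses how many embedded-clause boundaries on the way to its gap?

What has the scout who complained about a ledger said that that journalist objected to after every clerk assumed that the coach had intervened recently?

"what" is extracted from the PP object of "objected".
Boundaries crossed, outermost first: [that] — 1 in total.

1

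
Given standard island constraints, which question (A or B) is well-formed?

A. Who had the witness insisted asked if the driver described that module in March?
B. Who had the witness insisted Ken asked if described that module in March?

A

In B, the wh-phrase is extracted from inside a wh-island (introduced by "if"), which blocks movement.
In A, the extraction path crosses only that-complement boundaries, which are transparent.
So A is grammatical.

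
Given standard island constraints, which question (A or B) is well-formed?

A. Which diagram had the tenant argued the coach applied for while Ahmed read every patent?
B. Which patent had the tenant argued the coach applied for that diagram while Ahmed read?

In B, the wh-phrase is extracted from inside an adjunct island (introduced by "while"), which blocks movement.
In A, the extraction path crosses only that-complement boundaries, which are transparent.
So A is grammatical.

A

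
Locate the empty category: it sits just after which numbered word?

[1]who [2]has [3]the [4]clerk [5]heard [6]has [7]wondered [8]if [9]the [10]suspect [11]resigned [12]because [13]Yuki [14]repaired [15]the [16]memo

5

The displaced element is "who" (word 1).
It is linked across 1 clause boundary (Ø).
It functions as the subject of "wondered", so the gap sits immediately after word 5 ("heard").
Base order: The clerk has heard that who has wondered if the suspect resigned because Yuki repaired the memo.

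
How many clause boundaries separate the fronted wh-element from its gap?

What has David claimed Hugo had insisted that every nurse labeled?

2

"what" is extracted from the object of "labeled".
Boundaries crossed, outermost first: [Ø], [that] — 2 in total.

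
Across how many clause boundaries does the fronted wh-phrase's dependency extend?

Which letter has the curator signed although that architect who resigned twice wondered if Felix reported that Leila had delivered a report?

0

"which letter" originates inside the matrix clause — no clause boundary is crossed.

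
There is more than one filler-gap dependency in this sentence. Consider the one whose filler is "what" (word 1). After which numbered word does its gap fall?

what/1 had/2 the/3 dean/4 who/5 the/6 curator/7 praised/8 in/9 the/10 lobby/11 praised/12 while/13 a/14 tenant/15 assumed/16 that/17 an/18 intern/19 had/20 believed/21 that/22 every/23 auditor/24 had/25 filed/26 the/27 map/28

12

The displaced element is "what" (word 1).
It functions as the direct object of "praised", so the gap sits immediately after word 12 ("praised").
Base order: The dean who the curator praised in the lobby had praised what while a tenant assumed that an intern had believed that every auditor had filed the map.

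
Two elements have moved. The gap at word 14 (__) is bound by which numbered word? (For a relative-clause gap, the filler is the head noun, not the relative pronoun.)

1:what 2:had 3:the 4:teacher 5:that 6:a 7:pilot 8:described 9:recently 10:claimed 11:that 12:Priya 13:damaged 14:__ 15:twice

1

The marked gap is the direct object of "damaged".
Its filler is the fronted wh-phrase "what", at word 1.
(The other dependency links word 4 to a gap after word 8.)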